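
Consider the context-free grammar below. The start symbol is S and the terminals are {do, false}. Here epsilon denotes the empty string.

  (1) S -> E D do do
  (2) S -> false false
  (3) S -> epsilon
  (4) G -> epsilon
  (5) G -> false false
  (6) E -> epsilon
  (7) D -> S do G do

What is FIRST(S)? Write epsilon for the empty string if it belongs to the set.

{epsilon, do, false}

FIRST(G) = {epsilon, false}
FIRST(E) = {epsilon}
FIRST(S) = {epsilon, do, false}  (via E D do do)
FIRST(D) = {do, false}  (via S do G do)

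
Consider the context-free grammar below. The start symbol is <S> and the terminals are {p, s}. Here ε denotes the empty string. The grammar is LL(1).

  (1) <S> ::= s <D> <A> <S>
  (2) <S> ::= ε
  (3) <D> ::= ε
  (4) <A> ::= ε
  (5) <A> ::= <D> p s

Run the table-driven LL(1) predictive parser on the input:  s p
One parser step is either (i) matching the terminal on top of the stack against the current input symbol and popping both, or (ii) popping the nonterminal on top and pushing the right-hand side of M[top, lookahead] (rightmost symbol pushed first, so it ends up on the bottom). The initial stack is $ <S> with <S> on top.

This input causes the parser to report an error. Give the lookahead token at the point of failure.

$

     Stack            Input  Action
  1  $ <S>            s p $  expand <S> ::= s <D> <A> <S>
  2  $ <S> <A> <D> s  s p $  match s
  3  $ <S> <A> <D>    p $    expand <D> ::= ε
  4  $ <S> <A>        p $    expand <A> ::= <D> p s
  5  $ <S> s p <D>    p $    expand <D> ::= ε
  6  $ <S> s p        p $    match p
  7  $ <S> s          $      error: top is terminal s but lookahead is $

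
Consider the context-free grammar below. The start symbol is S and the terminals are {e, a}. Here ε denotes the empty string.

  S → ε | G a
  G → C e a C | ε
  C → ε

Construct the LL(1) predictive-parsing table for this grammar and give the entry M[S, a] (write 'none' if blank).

S → G a

FIRST(C): from C→ε we get {ε}. So FIRST(C) = {ε}.
FIRST(G): from G→C e a C we get {e}; from G→ε we get {ε}. So FIRST(G) = {ε, e}.
FIRST(S): from S→ε we get {ε}; from S→G a we get {a, e}. So FIRST(S) = {ε, a, e}.
FOLLOW(S) includes $ since S is the start symbol.
FOLLOW(S): S appears on no right-hand side. Thus FOLLOW(S) = {$}.
For S → ε: FIRST(ε) = {ε}, so it goes in M[S, t] for t ∈ {}; since ε ∈ FIRST, also for every t ∈ FOLLOW(S) = {$}.
For S → G a: FIRST(G a) = {a, e}, so it goes in M[S, t] for t ∈ {a, e}.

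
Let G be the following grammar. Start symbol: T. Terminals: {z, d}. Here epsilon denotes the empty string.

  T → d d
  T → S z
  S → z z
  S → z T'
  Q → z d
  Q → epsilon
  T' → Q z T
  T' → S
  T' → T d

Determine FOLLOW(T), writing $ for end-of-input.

FIRST(S) = {z}
FIRST(Q) = {epsilon, z}
FIRST(T) = {d, z}  (via S z)
FIRST(T') = {d, z}  (via Q z T, S, T d)
FOLLOW(T) includes $ since T is the start symbol.
FOLLOW(Q): in T'→Q z T, Q is followed by z T with FIRST {z}. Thus FOLLOW(Q) = {z}.
FOLLOW(T): in T'→Q z T, the suffix after T is empty, so FOLLOW(T) ⊇ FOLLOW(T') = {z}; in T'→T d, T is followed by d with FIRST {d}. Thus FOLLOW(T) = {$, d, z}.
FOLLOW(S): in T→S z, S is followed by z with FIRST {z}; in T'→S, the suffix after S is empty, so FOLLOW(S) ⊇ FOLLOW(T') = {z}. Thus FOLLOW(S) = {z}.
FOLLOW(T'): in S→z T', the suffix after T' is empty, so FOLLOW(T') ⊇ FOLLOW(S) = {z}. Thus FOLLOW(T') = {z}.

{$, d, z}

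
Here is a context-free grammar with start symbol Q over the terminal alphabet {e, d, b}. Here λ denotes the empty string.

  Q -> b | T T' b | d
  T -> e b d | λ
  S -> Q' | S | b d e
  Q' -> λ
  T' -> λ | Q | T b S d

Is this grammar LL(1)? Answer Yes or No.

No

FIRST(Q) = {b, d, e}
FIRST(T) = {λ, e}
FIRST(S) = {λ, b}
FIRST(Q') = {λ}
FIRST(T') = {λ, b, d, e}
FOLLOW(Q) = {$, b}
FOLLOW(T) = {b, d, e}
FOLLOW(S) = {d}
FOLLOW(Q') = {d}
FOLLOW(T') = {b}
Cell M[Q, b] receives both Q -> b and Q -> T T' b — the grammar is not LL(1).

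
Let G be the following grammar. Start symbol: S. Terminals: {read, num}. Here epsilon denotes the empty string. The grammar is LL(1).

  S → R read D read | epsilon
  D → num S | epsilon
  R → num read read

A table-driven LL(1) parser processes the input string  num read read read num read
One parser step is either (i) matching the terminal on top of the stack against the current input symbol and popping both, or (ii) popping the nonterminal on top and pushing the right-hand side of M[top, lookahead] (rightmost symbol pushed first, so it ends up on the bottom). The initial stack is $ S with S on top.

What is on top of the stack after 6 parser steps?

D

step 1: stack=$ S  input=num read read read num read $  — expand S → R read D read
step 2: stack=$ read D read R  input=num read read read num read $  — expand R → num read read
step 3: stack=$ read D read read read num  input=num read read read num read $  — match num
step 4: stack=$ read D read read read  input=read read read num read $  — match read
step 5: stack=$ read D read read  input=read read num read $  — match read
step 6: stack=$ read D read  input=read num read $  — match read
Stack after step 6: $ read D (top = D).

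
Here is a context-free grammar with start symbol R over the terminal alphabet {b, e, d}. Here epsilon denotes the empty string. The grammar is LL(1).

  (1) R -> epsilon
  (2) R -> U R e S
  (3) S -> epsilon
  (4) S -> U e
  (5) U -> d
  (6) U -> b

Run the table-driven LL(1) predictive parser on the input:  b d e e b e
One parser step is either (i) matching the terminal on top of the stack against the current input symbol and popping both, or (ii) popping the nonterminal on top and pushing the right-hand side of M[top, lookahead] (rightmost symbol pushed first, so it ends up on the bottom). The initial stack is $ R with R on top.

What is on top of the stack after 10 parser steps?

      Stack          Input          Action
   1  $ R            b d e e b e $  expand R -> U R e S
   2  $ S e R U      b d e e b e $  expand U -> b
   3  $ S e R b      b d e e b e $  match b
   4  $ S e R        d e e b e $    expand R -> U R e S
   5  $ S e S e R U  d e e b e $    expand U -> d
   6  $ S e S e R d  d e e b e $    match d
   7  $ S e S e R    e e b e $      expand R -> epsilon
   8  $ S e S e      e e b e $      match e
   9  $ S e S        e b e $        expand S -> epsilon
  10  $ S e          e b e $        match e
Stack after step 10: $ S (top = S).

S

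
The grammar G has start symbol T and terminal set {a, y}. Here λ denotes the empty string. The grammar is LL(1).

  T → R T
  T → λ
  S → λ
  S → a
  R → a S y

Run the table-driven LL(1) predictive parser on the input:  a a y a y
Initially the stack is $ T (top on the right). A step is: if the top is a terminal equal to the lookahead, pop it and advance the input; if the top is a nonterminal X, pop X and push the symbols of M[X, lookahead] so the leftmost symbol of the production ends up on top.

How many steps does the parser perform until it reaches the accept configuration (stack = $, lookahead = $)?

      Stack      Input        Action
   1  $ T        a a y a y $  expand T → R T
   2  $ T R      a a y a y $  expand R → a S y
   3  $ T y S a  a a y a y $  match a
   4  $ T y S    a y a y $    expand S → a
   5  $ T y a    a y a y $    match a
   6  $ T y      y a y $      match y
   7  $ T        a y $        expand T → R T
   8  $ T R      a y $        expand R → a S y
   9  $ T y S a  a y $        match a
  10  $ T y S    y $          expand S → λ
  11  $ T y      y $          match y
  12  $ T        $            expand T → λ
Accept reached after 12 steps.

12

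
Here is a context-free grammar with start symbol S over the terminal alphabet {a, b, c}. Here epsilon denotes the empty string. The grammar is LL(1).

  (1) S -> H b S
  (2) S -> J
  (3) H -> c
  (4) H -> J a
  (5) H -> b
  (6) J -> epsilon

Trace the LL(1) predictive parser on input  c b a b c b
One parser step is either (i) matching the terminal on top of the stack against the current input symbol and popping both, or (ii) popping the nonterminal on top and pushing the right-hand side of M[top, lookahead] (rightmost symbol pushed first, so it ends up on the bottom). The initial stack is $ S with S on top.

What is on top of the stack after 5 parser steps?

H

     Stack    Input          Action
  1  $ S      c b a b c b $  expand S -> H b S
  2  $ S b H  c b a b c b $  expand H -> c
  3  $ S b c  c b a b c b $  match c
  4  $ S b    b a b c b $    match b
  5  $ S      a b c b $      expand S -> H b S
Stack after step 5: $ S b H (top = H).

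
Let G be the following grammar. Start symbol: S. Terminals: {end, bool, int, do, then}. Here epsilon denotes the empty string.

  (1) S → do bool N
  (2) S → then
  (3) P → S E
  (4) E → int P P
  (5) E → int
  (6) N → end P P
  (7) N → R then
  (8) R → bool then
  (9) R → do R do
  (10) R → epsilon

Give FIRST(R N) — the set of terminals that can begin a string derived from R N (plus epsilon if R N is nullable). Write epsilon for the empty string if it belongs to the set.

{bool, do, end, then}

FIRST(S) = {do, then}
FIRST(E) = {int}
FIRST(R) = {epsilon, bool, do}
FIRST(P) = {do, then}  (via S E)
FIRST(N) = {bool, do, end, then}  (via R then)
FIRST(R N): take FIRST of each symbol in turn, carrying on past any symbol whose FIRST contains epsilon; result {bool, do, end, then}.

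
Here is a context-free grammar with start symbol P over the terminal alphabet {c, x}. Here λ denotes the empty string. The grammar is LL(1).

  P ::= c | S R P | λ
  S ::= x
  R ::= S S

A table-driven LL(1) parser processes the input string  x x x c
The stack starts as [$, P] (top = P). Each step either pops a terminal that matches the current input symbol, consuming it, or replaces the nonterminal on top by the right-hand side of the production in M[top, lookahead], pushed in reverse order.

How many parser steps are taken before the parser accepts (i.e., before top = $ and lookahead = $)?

10

step 1: stack=$ P  input=x x x c $  — expand P ::= S R P
step 2: stack=$ P R S  input=x x x c $  — expand S ::= x
step 3: stack=$ P R x  input=x x x c $  — match x
step 4: stack=$ P R  input=x x c $  — expand R ::= S S
step 5: stack=$ P S S  input=x x c $  — expand S ::= x
step 6: stack=$ P S x  input=x x c $  — match x
step 7: stack=$ P S  input=x c $  — expand S ::= x
step 8: stack=$ P x  input=x c $  — match x
step 9: stack=$ P  input=c $  — expand P ::= c
step 10: stack=$ c  input=c $  — match c
Accept reached after 10 steps.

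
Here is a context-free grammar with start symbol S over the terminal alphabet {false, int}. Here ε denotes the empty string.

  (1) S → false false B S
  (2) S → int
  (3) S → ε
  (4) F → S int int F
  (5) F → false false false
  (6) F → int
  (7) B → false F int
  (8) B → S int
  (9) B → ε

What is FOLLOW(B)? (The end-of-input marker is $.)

{$, false, int}

FIRST(S): from S→false false B S we get {false}; from S→int we get {int}; from S→ε we get {ε}. So FIRST(S) = {ε, false, int}.
FIRST(F): from F→S int int F we get {false, int}; from F→false false false we get {false}; from F→int we get {int}. So FIRST(F) = {false, int}.
FIRST(B): from B→false F int we get {false}; from B→S int we get {false, int}; from B→ε we get {ε}. So FIRST(B) = {ε, false, int}.
FOLLOW(S) includes $ since S is the start symbol.
FOLLOW(S): in S→false false B S, the suffix after S is empty (adds nothing new); in F→S int int F, S is followed by int int F with FIRST {int}; in B→S int, S is followed by int with FIRST {int}. Thus FOLLOW(S) = {$, int}.
FOLLOW(F): in F→S int int F, the suffix after F is empty (adds nothing new); in B→false F int, F is followed by int with FIRST {int}. Thus FOLLOW(F) = {int}.
FOLLOW(B): in S→false false B S, B is followed by S with FIRST {ε, false, int}; in S→false false B S, the suffix after B is nullable, so FOLLOW(B) ⊇ FOLLOW(S) = {$, int}. Thus FOLLOW(B) = {$, false, int}.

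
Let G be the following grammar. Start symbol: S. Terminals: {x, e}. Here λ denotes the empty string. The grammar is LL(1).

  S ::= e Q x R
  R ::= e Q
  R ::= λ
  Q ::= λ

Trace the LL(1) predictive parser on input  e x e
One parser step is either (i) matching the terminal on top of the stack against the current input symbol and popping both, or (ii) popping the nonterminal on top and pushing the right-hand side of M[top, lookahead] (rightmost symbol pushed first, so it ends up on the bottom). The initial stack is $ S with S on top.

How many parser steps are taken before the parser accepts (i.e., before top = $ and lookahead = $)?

     Stack      Input    Action
  1  $ S        e x e $  expand S ::= e Q x R
  2  $ R x Q e  e x e $  match e
  3  $ R x Q    x e $    expand Q ::= λ
  4  $ R x      x e $    match x
  5  $ R        e $      expand R ::= e Q
  6  $ Q e      e $      match e
  7  $ Q        $        expand Q ::= λ
Accept reached after 7 steps.

7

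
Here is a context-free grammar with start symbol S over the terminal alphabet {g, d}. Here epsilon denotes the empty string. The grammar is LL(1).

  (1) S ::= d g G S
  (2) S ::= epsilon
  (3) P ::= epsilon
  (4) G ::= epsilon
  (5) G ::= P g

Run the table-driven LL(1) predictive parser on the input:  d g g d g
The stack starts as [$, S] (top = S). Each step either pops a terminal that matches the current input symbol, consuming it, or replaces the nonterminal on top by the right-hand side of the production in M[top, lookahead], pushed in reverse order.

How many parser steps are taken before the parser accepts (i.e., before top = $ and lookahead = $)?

      Stack      Input        Action
   1  $ S        d g g d g $  expand S ::= d g G S
   2  $ S G g d  d g g d g $  match d
   3  $ S G g    g g d g $    match g
   4  $ S G      g d g $      expand G ::= P g
   5  $ S g P    g d g $      expand P ::= epsilon
   6  $ S g      g d g $      match g
   7  $ S        d g $        expand S ::= d g G S
   8  $ S G g d  d g $        match d
   9  $ S G g    g $          match g
  10  $ S G      $            expand G ::= epsilon
  11  $ S        $            expand S ::= epsilon
Accept reached after 11 steps.

11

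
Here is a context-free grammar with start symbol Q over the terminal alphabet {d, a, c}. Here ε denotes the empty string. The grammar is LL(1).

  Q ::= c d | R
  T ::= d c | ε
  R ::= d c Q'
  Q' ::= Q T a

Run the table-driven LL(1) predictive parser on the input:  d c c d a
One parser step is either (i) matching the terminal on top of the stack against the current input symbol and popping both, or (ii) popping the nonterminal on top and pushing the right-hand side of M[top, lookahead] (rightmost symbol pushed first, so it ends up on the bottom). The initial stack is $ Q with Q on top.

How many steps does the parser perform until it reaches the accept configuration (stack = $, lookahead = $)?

10

      Stack      Input        Action
   1  $ Q        d c c d a $  expand Q ::= R
   2  $ R        d c c d a $  expand R ::= d c Q'
   3  $ Q' c d   d c c d a $  match d
   4  $ Q' c     c c d a $    match c
   5  $ Q'       c d a $      expand Q' ::= Q T a
   6  $ a T Q    c d a $      expand Q ::= c d
   7  $ a T d c  c d a $      match c
   8  $ a T d    d a $        match d
   9  $ a T      a $          expand T ::= ε
  10  $ a        a $          match a
Accept reached after 10 steps.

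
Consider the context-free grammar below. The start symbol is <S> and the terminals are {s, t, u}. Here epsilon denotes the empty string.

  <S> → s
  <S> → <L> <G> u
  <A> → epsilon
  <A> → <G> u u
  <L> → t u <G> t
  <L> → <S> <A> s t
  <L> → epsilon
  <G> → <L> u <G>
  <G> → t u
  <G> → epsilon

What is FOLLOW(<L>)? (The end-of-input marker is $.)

FIRST(<S>) = {s, t, u}  (via <L> <G> u)
FIRST(<L>) = {epsilon, s, t, u}  (via <S> <A> s t)
FIRST(<G>) = {epsilon, s, t, u}  (via <L> u <G>)
FIRST(<A>) = {epsilon, s, t, u}  (via <G> u u)
FOLLOW(<S>) includes $ since <S> is the start symbol.
FOLLOW(<S>): in <L>→<S> <A> s t, <S> is followed by <A> s t with FIRST {s, t, u}. Thus FOLLOW(<S>) = {$, s, t, u}.
FOLLOW(<A>): in <L>→<S> <A> s t, <A> is followed by s t with FIRST {s}. Thus FOLLOW(<A>) = {s}.
FOLLOW(<L>): in <S>→<L> <G> u, <L> is followed by <G> u with FIRST {s, t, u}; in <G>→<L> u <G>, <L> is followed by u <G> with FIRST {u}. Thus FOLLOW(<L>) = {s, t, u}.
FOLLOW(<G>): in <S>→<L> <G> u, <G> is followed by u with FIRST {u}; in <A>→<G> u u, <G> is followed by u u with FIRST {u}; in <L>→t u <G> t, <G> is followed by t with FIRST {t}; in <G>→<L> u <G>, the suffix after <G> is empty (adds nothing new). Thus FOLLOW(<G>) = {t, u}.

{s, t, u}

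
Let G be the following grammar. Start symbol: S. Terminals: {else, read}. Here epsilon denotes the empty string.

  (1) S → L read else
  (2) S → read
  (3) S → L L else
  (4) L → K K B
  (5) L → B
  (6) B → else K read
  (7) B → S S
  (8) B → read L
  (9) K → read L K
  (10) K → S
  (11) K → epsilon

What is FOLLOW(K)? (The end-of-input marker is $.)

FIRST(S) = {else, read}  (via L read else, L L else)
FIRST(B) = {else, read}  (via S S)
FIRST(K) = {epsilon, else, read}  (via S)
FIRST(L) = {else, read}  (via K K B, B)
FOLLOW(S) includes $ since S is the start symbol.
FOLLOW(K): in L→K K B (occurrence 1), K is followed by K B with FIRST {else, read}; in L→K K B (occurrence 2), K is followed by B with FIRST {else, read}; in B→else K read, K is followed by read with FIRST {read}; in K→read L K, the suffix after K is empty (adds nothing new). Thus FOLLOW(K) = {else, read}.
FOLLOW(S): in B→S S (occurrence 1), S is followed by S with FIRST {else, read}; in B→S S (occurrence 2), the suffix after S is empty, so FOLLOW(S) ⊇ FOLLOW(B) = {else, read}; in K→S, the suffix after S is empty, so FOLLOW(S) ⊇ FOLLOW(K) = {else, read}. Thus FOLLOW(S) = {$, else, read}.
FOLLOW(L): in S→L read else, L is followed by read else with FIRST {read}; in S→L L else (occurrence 1), L is followed by L else with FIRST {else, read}; in S→L L else (occurrence 2), L is followed by else with FIRST {else}; in B→read L, the suffix after L is empty, so FOLLOW(L) ⊇ FOLLOW(B) = {else, read}; in K→read L K, L is followed by K with FIRST {epsilon, else, read}; in K→read L K, the suffix after L is nullable, so FOLLOW(L) ⊇ FOLLOW(K) = {else, read}. Thus FOLLOW(L) = {else, read}.
FOLLOW(B): in L→K K B, the suffix after B is empty, so FOLLOW(B) ⊇ FOLLOW(L) = {else, read}; in L→B, the suffix after B is empty, so FOLLOW(B) ⊇ FOLLOW(L) = {else, read}. Thus FOLLOW(B) = {else, read}.

{else, read}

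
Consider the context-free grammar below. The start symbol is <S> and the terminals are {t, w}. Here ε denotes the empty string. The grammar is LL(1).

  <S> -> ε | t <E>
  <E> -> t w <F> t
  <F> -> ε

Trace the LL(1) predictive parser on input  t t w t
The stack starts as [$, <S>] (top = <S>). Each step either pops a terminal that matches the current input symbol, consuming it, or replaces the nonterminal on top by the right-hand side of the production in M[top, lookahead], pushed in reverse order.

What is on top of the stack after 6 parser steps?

     Stack        Input      Action
  1  $ <S>        t t w t $  expand <S> -> t <E>
  2  $ <E> t      t t w t $  match t
  3  $ <E>        t w t $    expand <E> -> t w <F> t
  4  $ t <F> w t  t w t $    match t
  5  $ t <F> w    w t $      match w
  6  $ t <F>      t $        expand <F> -> ε
Stack after step 6: $ t (top = t).

t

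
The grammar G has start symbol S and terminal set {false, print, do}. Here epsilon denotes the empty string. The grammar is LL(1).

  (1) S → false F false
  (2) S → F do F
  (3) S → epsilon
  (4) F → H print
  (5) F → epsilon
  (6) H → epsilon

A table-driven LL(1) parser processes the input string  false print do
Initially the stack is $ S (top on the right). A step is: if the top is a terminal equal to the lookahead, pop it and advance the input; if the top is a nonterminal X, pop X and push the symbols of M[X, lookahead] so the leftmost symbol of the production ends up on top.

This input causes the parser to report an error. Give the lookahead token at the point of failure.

step 1: stack=$ S  input=false print do $  — expand S → false F false
step 2: stack=$ false F false  input=false print do $  — match false
step 3: stack=$ false F  input=print do $  — expand F → H print
step 4: stack=$ false print H  input=print do $  — expand H → epsilon
step 5: stack=$ false print  input=print do $  — match print
step 6: stack=$ false  input=do $  — error: top is terminal false but lookahead is do

do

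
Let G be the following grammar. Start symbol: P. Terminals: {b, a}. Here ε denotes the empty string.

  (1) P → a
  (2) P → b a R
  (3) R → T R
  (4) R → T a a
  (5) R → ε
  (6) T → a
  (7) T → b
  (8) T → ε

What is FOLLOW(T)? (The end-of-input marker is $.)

{$, a, b}

FIRST(P): from P→a we get {a}; from P→b a R we get {b}. So FIRST(P) = {a, b}.
FIRST(T): from T→a we get {a}; from T→b we get {b}; from T→ε we get {ε}. So FIRST(T) = {ε, a, b}.
FIRST(R): from R→T R we get {ε, a, b}; from R→T a a we get {a, b}; from R→ε we get {ε}. So FIRST(R) = {ε, a, b}.
FOLLOW(P) includes $ since P is the start symbol.
FOLLOW(P): P appears on no right-hand side. Thus FOLLOW(P) = {$}.
FOLLOW(R): in P→b a R, the suffix after R is empty, so FOLLOW(R) ⊇ FOLLOW(P) = {$}; in R→T R, the suffix after R is empty (adds nothing new). Thus FOLLOW(R) = {$}.
FOLLOW(T): in R→T R, T is followed by R with FIRST {ε, a, b}; in R→T R, the suffix after T is nullable, so FOLLOW(T) ⊇ FOLLOW(R) = {$}; in R→T a a, T is followed by a a with FIRST {a}. Thus FOLLOW(T) = {$, a, b}.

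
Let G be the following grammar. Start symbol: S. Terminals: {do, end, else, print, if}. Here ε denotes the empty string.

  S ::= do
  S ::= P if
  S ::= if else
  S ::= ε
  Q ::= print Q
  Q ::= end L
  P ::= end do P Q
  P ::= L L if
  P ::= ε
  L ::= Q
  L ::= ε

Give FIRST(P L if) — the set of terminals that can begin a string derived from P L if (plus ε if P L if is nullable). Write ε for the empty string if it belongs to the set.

FIRST(Q) = {end, print}
FIRST(L) = {ε, end, print}  (via Q)
FIRST(P) = {ε, end, if, print}  (via L L if)
FIRST(S) = {ε, do, end, if, print}  (via P if)
FIRST(P L if): take FIRST of each symbol in turn, carrying on past any symbol whose FIRST contains ε; result {end, if, print}.

{end, if, print}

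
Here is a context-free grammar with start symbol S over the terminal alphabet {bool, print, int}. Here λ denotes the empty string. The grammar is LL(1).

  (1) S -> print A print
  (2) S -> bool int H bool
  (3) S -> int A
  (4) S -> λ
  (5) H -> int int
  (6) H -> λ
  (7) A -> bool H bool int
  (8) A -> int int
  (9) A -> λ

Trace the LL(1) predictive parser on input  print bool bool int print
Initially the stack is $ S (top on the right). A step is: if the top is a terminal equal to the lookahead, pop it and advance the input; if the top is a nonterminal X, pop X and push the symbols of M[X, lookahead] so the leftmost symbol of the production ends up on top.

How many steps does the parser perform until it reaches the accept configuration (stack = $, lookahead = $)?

8

     Stack                    Input                        Action
  1  $ S                      print bool bool int print $  expand S -> print A print
  2  $ print A print          print bool bool int print $  match print
  3  $ print A                bool bool int print $        expand A -> bool H bool int
  4  $ print int bool H bool  bool bool int print $        match bool
  5  $ print int bool H       bool int print $             expand H -> λ
  6  $ print int bool         bool int print $             match bool
  7  $ print int              int print $                  match int
  8  $ print                  print $                      match print
Accept reached after 8 steps.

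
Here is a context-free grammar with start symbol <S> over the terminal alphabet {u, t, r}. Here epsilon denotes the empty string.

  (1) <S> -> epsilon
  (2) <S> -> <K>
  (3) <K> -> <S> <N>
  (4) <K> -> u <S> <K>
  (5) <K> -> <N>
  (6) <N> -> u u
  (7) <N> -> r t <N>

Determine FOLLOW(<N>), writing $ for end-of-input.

{$, r, u}

FIRST(<N>) = {r, u}
FIRST(<S>) = {epsilon, r, u}  (via <K>)
FIRST(<K>) = {r, u}  (via <S> <N>, <N>)
FOLLOW(<S>) includes $ since <S> is the start symbol.
FOLLOW(<S>): in <K>-><S> <N>, <S> is followed by <N> with FIRST {r, u}; in <K>->u <S> <K>, <S> is followed by <K> with FIRST {r, u}. Thus FOLLOW(<S>) = {$, r, u}.
FOLLOW(<K>): in <S>-><K>, the suffix after <K> is empty, so FOLLOW(<K>) ⊇ FOLLOW(<S>) = {$, r, u}; in <K>->u <S> <K>, the suffix after <K> is empty (adds nothing new). Thus FOLLOW(<K>) = {$, r, u}.
FOLLOW(<N>): in <K>-><S> <N>, the suffix after <N> is empty, so FOLLOW(<N>) ⊇ FOLLOW(<K>) = {$, r, u}; in <K>-><N>, the suffix after <N> is empty, so FOLLOW(<N>) ⊇ FOLLOW(<K>) = {$, r, u}; in <N>->r t <N>, the suffix after <N> is empty (adds nothing new). Thus FOLLOW(<N>) = {$, r, u}.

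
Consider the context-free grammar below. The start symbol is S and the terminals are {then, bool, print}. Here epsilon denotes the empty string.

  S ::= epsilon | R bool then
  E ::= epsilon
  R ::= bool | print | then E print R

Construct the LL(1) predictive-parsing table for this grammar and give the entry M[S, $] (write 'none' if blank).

FIRST(E): from E::=epsilon we get {epsilon}. So FIRST(E) = {epsilon}.
FIRST(R): from R::=bool we get {bool}; from R::=print we get {print}; from R::=then E print R we get {then}. So FIRST(R) = {bool, print, then}.
FIRST(S): from S::=epsilon we get {epsilon}; from S::=R bool then we get {bool, print, then}. So FIRST(S) = {epsilon, bool, print, then}.
FOLLOW(S) includes $ since S is the start symbol.
FOLLOW(S): S appears on no right-hand side. Thus FOLLOW(S) = {$}.
For S ::= epsilon: FIRST(epsilon) = {epsilon}, so it goes in M[S, t] for t ∈ {}; since epsilon ∈ FIRST, also for every t ∈ FOLLOW(S) = {$}.
For S ::= R bool then: FIRST(R bool then) = {bool, print, then}, so it goes in M[S, t] for t ∈ {bool, print, then}.

S ::= epsilon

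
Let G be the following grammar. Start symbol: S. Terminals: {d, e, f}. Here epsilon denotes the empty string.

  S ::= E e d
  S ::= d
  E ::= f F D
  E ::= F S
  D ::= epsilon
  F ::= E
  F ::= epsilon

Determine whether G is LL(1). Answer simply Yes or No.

No

FIRST(S) = {d, f}
FIRST(E) = {d, f}
FIRST(D) = {epsilon}
FIRST(F) = {epsilon, d, f}
FOLLOW(S) = {$, d, e, f}
FOLLOW(E) = {d, e, f}
FOLLOW(D) = {d, e, f}
FOLLOW(F) = {d, e, f}
Cell M[E, f] receives both E ::= f F D and E ::= F S — the grammar is not LL(1).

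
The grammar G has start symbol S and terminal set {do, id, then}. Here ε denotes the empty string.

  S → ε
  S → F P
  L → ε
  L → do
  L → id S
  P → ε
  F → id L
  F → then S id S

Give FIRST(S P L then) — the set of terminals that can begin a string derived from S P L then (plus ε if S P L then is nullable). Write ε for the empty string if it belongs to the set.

FIRST(L): from L→ε we get {ε}; from L→do we get {do}; from L→id S we get {id}. So FIRST(L) = {ε, do, id}.
FIRST(P): from P→ε we get {ε}. So FIRST(P) = {ε}.
FIRST(F): from F→id L we get {id}; from F→then S id S we get {then}. So FIRST(F) = {id, then}.
FIRST(S): from S→ε we get {ε}; from S→F P we get {id, then}. So FIRST(S) = {ε, id, then}.
FIRST(S P L then): take FIRST of each symbol in turn, carrying on past any symbol whose FIRST contains ε; result {do, id, then}.

{do, id, then}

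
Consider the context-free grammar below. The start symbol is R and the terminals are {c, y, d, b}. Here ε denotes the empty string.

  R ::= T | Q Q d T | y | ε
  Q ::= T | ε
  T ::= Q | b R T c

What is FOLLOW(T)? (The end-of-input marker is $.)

{$, b, c, d}

FIRST(R) = {ε, b, d, y}  (via T, Q Q d T)
FIRST(Q) = {ε, b}  (via T)
FIRST(T) = {ε, b}  (via Q)
FOLLOW(R) includes $ since R is the start symbol.
FOLLOW(R): in T::=b R T c, R is followed by T c with FIRST {b, c}. Thus FOLLOW(R) = {$, b, c}.
FOLLOW(Q): in R::=Q Q d T (occurrence 1), Q is followed by Q d T with FIRST {b, d}; in R::=Q Q d T (occurrence 2), Q is followed by d T with FIRST {d}; in T::=Q, the suffix after Q is empty, so FOLLOW(Q) ⊇ FOLLOW(T) = {$, b, c, d}. Thus FOLLOW(Q) = {$, b, c, d}.
FOLLOW(T): in R::=T, the suffix after T is empty, so FOLLOW(T) ⊇ FOLLOW(R) = {$, b, c}; in R::=Q Q d T, the suffix after T is empty, so FOLLOW(T) ⊇ FOLLOW(R) = {$, b, c}; in Q::=T, the suffix after T is empty, so FOLLOW(T) ⊇ FOLLOW(Q) = {$, b, c, d}; in T::=b R T c, T is followed by c with FIRST {c}. Thus FOLLOW(T) = {$, b, c, d}.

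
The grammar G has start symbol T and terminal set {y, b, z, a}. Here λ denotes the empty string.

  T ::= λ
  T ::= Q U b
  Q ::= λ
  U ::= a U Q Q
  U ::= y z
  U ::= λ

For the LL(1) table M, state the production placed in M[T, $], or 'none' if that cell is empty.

T ::= λ

FIRST(Q) = {λ}
FIRST(U) = {λ, a, y}
FIRST(T) = {λ, a, b, y}  (via Q U b)
FOLLOW(T) includes $ since T is the start symbol.
FOLLOW(T): T appears on no right-hand side. Thus FOLLOW(T) = {$}.
For T ::= λ: FIRST(λ) = {λ}, so it goes in M[T, t] for t ∈ {}; since λ ∈ FIRST, also for every t ∈ FOLLOW(T) = {$}.
For T ::= Q U b: FIRST(Q U b) = {a, b, y}, so it goes in M[T, t] for t ∈ {a, b, y}.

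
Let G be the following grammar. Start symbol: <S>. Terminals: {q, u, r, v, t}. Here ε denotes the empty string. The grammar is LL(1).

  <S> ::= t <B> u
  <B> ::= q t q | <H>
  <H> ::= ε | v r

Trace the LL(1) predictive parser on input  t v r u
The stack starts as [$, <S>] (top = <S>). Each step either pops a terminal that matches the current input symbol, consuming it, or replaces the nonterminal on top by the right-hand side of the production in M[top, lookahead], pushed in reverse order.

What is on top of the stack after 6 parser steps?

u

step 1: stack=$ <S>  input=t v r u $  — expand <S> ::= t <B> u
step 2: stack=$ u <B> t  input=t v r u $  — match t
step 3: stack=$ u <B>  input=v r u $  — expand <B> ::= <H>
step 4: stack=$ u <H>  input=v r u $  — expand <H> ::= v r
step 5: stack=$ u r v  input=v r u $  — match v
step 6: stack=$ u r  input=r u $  — match r
Stack after step 6: $ u (top = u).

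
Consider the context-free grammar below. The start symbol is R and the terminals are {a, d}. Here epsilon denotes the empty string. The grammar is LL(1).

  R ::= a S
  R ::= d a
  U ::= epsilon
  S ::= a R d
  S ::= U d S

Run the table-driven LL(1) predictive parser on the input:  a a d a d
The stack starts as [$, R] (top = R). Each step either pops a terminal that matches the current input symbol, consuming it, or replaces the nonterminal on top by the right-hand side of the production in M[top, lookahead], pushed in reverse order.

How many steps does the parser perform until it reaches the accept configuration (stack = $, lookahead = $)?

     Stack    Input        Action
  1  $ R      a a d a d $  expand R ::= a S
  2  $ S a    a a d a d $  match a
  3  $ S      a d a d $    expand S ::= a R d
  4  $ d R a  a d a d $    match a
  5  $ d R    d a d $      expand R ::= d a
  6  $ d a d  d a d $      match d
  7  $ d a    a d $        match a
  8  $ d      d $          match d
Accept reached after 8 steps.

8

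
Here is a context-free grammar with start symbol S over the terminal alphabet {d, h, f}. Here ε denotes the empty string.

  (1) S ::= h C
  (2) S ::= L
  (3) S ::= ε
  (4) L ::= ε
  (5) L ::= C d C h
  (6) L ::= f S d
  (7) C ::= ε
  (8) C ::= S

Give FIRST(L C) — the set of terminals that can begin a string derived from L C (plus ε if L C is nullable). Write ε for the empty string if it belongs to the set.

FIRST(S) = {ε, d, f, h}  (via L)
FIRST(C) = {ε, d, f, h}  (via S)
FIRST(L) = {ε, d, f, h}  (via C d C h)
FIRST(L C): take FIRST of each symbol in turn, carrying on past any symbol whose FIRST contains ε; result {ε, d, f, h}.

{ε, d, f, h}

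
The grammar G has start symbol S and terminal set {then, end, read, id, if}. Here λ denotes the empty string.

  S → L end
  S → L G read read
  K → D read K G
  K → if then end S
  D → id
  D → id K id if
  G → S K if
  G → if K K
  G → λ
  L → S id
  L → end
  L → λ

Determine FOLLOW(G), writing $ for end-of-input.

FIRST(D): from D→id we get {id}; from D→id K id if we get {id}. So FIRST(D) = {id}.
FIRST(K): from K→D read K G we get {id}; from K→if then end S we get {if}. So FIRST(K) = {id, if}.
FIRST(S): from S→L end we get {end, if, read}; from S→L G read read we get {end, if, read}. So FIRST(S) = {end, if, read}.
FIRST(G): from G→S K if we get {end, if, read}; from G→if K K we get {if}; from G→λ we get {λ}. So FIRST(G) = {λ, end, if, read}.
FIRST(L): from L→S id we get {end, if, read}; from L→end we get {end}; from L→λ we get {λ}. So FIRST(L) = {λ, end, if, read}.
FOLLOW(S) includes $ since S is the start symbol.
FOLLOW(D): in K→D read K G, D is followed by read K G with FIRST {read}. Thus FOLLOW(D) = {read}.
FOLLOW(L): in S→L end, L is followed by end with FIRST {end}; in S→L G read read, L is followed by G read read with FIRST {end, if, read}. Thus FOLLOW(L) = {end, if, read}.
FOLLOW(S): in K→if then end S, the suffix after S is empty, so FOLLOW(S) ⊇ FOLLOW(K) = {end, id, if, read}; in G→S K if, S is followed by K if with FIRST {id, if}; in L→S id, S is followed by id with FIRST {id}. Thus FOLLOW(S) = {$, end, id, if, read}.
FOLLOW(K): in K→D read K G, K is followed by G with FIRST {λ, end, if, read}; in K→D read K G, the suffix after K is nullable (adds nothing new); in D→id K id if, K is followed by id if with FIRST {id}; in G→S K if, K is followed by if with FIRST {if}; in G→if K K (occurrence 1), K is followed by K with FIRST {id, if}; in G→if K K (occurrence 2), the suffix after K is empty, so FOLLOW(K) ⊇ FOLLOW(G) = {end, id, if, read}. Thus FOLLOW(K) = {end, id, if, read}.
FOLLOW(G): in S→L G read read, G is followed by read read with FIRST {read}; in K→D read K G, the suffix after G is empty, so FOLLOW(G) ⊇ FOLLOW(K) = {end, id, if, read}. Thus FOLLOW(G) = {end, id, if, read}.

{end, id, if, read}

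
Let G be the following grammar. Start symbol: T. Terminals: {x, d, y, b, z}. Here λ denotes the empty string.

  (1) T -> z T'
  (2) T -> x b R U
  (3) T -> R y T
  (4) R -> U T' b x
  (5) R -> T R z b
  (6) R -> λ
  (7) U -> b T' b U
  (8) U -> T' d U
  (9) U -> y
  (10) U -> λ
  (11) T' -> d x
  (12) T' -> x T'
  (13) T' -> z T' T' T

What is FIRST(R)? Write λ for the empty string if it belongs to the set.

{λ, b, d, x, y, z}

FIRST(T') = {d, x, z}
FIRST(U) = {λ, b, d, x, y, z}  (via T' d U)
FIRST(T) = {b, d, x, y, z}  (via R y T)
FIRST(R) = {λ, b, d, x, y, z}  (via U T' b x, T R z b)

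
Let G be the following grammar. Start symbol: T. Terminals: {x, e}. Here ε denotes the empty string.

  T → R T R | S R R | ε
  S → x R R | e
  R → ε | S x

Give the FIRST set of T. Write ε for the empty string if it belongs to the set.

{ε, e, x}

FIRST(S) = {e, x}
FIRST(R) = {ε, e, x}  (via S x)
FIRST(T) = {ε, e, x}  (via R T R, S R R)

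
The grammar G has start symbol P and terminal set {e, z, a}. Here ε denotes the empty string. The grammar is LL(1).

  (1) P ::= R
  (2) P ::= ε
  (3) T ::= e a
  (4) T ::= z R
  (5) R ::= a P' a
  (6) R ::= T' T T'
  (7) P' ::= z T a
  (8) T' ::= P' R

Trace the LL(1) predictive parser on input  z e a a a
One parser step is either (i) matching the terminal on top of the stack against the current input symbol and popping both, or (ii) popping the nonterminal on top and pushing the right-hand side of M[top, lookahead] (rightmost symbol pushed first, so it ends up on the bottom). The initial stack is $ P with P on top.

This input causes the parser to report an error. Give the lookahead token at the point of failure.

step 1: stack=$ P  input=z e a a a $  — expand P ::= R
step 2: stack=$ R  input=z e a a a $  — expand R ::= T' T T'
step 3: stack=$ T' T T'  input=z e a a a $  — expand T' ::= P' R
step 4: stack=$ T' T R P'  input=z e a a a $  — expand P' ::= z T a
step 5: stack=$ T' T R a T z  input=z e a a a $  — match z
step 6: stack=$ T' T R a T  input=e a a a $  — expand T ::= e a
step 7: stack=$ T' T R a a e  input=e a a a $  — match e
step 8: stack=$ T' T R a a  input=a a a $  — match a
step 9: stack=$ T' T R a  input=a a $  — match a
step 10: stack=$ T' T R  input=a $  — expand R ::= a P' a
step 11: stack=$ T' T a P' a  input=a $  — match a
step 12: stack=$ T' T a P'  input=$  — error: M[P', $] is empty

$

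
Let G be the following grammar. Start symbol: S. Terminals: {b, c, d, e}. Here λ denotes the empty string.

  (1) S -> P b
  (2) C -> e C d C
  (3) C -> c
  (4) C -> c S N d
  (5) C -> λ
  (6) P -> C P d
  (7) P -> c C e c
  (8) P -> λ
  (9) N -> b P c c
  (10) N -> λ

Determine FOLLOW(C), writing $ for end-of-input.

{c, d, e}

FIRST(C): from C->e C d C we get {e}; from C->c we get {c}; from C->c S N d we get {c}; from C->λ we get {λ}. So FIRST(C) = {λ, c, e}.
FIRST(N): from N->b P c c we get {b}; from N->λ we get {λ}. So FIRST(N) = {λ, b}.
FIRST(P): from P->C P d we get {c, d, e}; from P->c C e c we get {c}; from P->λ we get {λ}. So FIRST(P) = {λ, c, d, e}.
FIRST(S): from S->P b we get {b, c, d, e}. So FIRST(S) = {b, c, d, e}.
FOLLOW(S) includes $ since S is the start symbol.
FOLLOW(S): in C->c S N d, S is followed by N d with FIRST {b, d}. Thus FOLLOW(S) = {$, b, d}.
FOLLOW(C): in C->e C d C (occurrence 1), C is followed by d C with FIRST {d}; in C->e C d C (occurrence 2), the suffix after C is empty (adds nothing new); in P->C P d, C is followed by P d with FIRST {c, d, e}; in P->c C e c, C is followed by e c with FIRST {e}. Thus FOLLOW(C) = {c, d, e}.
FOLLOW(P): in S->P b, P is followed by b with FIRST {b}; in P->C P d, P is followed by d with FIRST {d}; in N->b P c c, P is followed by c c with FIRST {c}. Thus FOLLOW(P) = {b, c, d}.
FOLLOW(N): in C->c S N d, N is followed by d with FIRST {d}. Thus FOLLOW(N) = {d}.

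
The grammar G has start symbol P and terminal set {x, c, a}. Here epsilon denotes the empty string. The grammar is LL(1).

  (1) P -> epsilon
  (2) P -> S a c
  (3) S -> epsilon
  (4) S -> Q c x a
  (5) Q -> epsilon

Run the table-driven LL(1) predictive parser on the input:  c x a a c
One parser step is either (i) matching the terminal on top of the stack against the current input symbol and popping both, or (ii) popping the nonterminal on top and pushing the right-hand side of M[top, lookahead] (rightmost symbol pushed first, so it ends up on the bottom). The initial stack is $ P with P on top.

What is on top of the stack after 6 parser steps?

a

step 1: stack=$ P  input=c x a a c $  — expand P -> S a c
step 2: stack=$ c a S  input=c x a a c $  — expand S -> Q c x a
step 3: stack=$ c a a x c Q  input=c x a a c $  — expand Q -> epsilon
step 4: stack=$ c a a x c  input=c x a a c $  — match c
step 5: stack=$ c a a x  input=x a a c $  — match x
step 6: stack=$ c a a  input=a a c $  — match a
Stack after step 6: $ c a (top = a).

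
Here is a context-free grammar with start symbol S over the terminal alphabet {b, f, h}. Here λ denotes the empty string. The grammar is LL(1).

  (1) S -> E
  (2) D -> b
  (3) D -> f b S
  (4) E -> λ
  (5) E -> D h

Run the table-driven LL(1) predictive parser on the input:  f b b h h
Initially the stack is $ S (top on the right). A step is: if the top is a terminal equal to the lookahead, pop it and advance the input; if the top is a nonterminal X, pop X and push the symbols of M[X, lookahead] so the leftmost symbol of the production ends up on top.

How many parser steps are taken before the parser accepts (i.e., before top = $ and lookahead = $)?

11

step 1: stack=$ S  input=f b b h h $  — expand S -> E
step 2: stack=$ E  input=f b b h h $  — expand E -> D h
step 3: stack=$ h D  input=f b b h h $  — expand D -> f b S
step 4: stack=$ h S b f  input=f b b h h $  — match f
step 5: stack=$ h S b  input=b b h h $  — match b
step 6: stack=$ h S  input=b h h $  — expand S -> E
step 7: stack=$ h E  input=b h h $  — expand E -> D h
step 8: stack=$ h h D  input=b h h $  — expand D -> b
step 9: stack=$ h h b  input=b h h $  — match b
step 10: stack=$ h h  input=h h $  — match h
step 11: stack=$ h  input=h $  — match h
Accept reached after 11 steps.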